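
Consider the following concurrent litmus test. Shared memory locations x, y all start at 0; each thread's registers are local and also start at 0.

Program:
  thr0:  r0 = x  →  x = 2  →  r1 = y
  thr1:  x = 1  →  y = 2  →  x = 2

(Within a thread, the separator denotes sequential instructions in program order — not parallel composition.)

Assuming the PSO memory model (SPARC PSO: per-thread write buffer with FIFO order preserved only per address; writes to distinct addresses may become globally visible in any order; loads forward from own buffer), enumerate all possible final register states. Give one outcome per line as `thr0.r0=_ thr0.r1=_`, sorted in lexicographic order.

outcome vector order: (thr0.r0,thr0.r1)
|PSO outcomes| = 6

thr0.r0=0 thr0.r1=0
thr0.r0=0 thr0.r1=2
thr0.r0=1 thr0.r1=0
thr0.r0=1 thr0.r1=2
thr0.r0=2 thr0.r1=0
thr0.r0=2 thr0.r1=2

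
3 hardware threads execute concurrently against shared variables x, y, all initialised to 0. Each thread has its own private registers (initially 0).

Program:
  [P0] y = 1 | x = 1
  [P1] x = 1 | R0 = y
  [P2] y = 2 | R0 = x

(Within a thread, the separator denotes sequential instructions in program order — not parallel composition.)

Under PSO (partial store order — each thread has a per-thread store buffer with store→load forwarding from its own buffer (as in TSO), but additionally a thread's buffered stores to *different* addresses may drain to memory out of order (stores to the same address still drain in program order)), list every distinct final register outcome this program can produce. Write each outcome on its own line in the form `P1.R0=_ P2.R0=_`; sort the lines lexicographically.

outcome vector order: (P1.R0,P2.R0)
|PSO outcomes| = 6

P1.R0=0 P2.R0=0
P1.R0=0 P2.R0=1
P1.R0=1 P2.R0=0
P1.R0=1 P2.R0=1
P1.R0=2 P2.R0=0
P1.R0=2 P2.R0=1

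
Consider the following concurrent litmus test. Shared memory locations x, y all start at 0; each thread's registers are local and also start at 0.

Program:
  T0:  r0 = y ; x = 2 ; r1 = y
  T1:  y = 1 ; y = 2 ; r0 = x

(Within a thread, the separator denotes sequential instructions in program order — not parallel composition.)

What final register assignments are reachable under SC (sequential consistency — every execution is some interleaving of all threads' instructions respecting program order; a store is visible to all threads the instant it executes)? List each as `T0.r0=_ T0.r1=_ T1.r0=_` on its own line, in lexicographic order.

outcome vector order: (T0.r0,T0.r1,T1.r0)
|SC outcomes| = 9

T0.r0=0 T0.r1=0 T1.r0=2
T0.r0=0 T0.r1=1 T1.r0=2
T0.r0=0 T0.r1=2 T1.r0=0
T0.r0=0 T0.r1=2 T1.r0=2
T0.r0=1 T0.r1=1 T1.r0=2
T0.r0=1 T0.r1=2 T1.r0=0
T0.r0=1 T0.r1=2 T1.r0=2
T0.r0=2 T0.r1=2 T1.r0=0
T0.r0=2 T0.r1=2 T1.r0=2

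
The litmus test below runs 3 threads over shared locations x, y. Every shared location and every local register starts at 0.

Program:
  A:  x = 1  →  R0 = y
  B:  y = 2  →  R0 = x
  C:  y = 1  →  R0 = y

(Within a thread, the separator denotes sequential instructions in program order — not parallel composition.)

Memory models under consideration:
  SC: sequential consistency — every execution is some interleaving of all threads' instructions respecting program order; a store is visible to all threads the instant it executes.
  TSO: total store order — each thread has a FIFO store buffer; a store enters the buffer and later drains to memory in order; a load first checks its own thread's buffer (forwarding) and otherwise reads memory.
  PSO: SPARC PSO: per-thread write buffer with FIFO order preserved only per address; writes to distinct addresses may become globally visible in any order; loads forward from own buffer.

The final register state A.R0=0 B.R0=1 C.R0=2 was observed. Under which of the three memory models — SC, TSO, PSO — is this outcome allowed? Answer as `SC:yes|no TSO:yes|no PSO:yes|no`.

SC:yes TSO:yes PSO:yes

outcome vector order: (A.R0,B.R0,C.R0)
SC: 9 outcomes — {(0,1,1) (0,1,2) (1,0,1) (1,1,1) (1,1,2) (2,0,1) (2,0,2) (2,1,1) (2,1,2)}
TSO: 12 outcomes — {(0,0,1) (0,0,2) (0,1,1) (0,1,2) (1,0,1) (1,0,2) (1,1,1) (1,1,2) (2,0,1) (2,0,2) (2,1,1) (2,1,2)}
PSO: 12 outcomes — {(0,0,1) (0,0,2) (0,1,1) (0,1,2) (1,0,1) (1,0,2) (1,1,1) (1,1,2) (2,0,1) (2,0,2) (2,1,1) (2,1,2)}
target (0,1,2) ∈ {SC,TSO,PSO}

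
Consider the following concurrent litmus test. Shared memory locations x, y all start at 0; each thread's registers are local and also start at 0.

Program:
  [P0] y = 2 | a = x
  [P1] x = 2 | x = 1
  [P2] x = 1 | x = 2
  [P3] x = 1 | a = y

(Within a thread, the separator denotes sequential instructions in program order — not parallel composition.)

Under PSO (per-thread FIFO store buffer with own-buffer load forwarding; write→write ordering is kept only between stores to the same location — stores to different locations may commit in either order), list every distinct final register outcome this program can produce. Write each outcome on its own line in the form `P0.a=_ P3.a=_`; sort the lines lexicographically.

P0.a=0 P3.a=0
P0.a=0 P3.a=2
P0.a=1 P3.a=0
P0.a=1 P3.a=2
P0.a=2 P3.a=0
P0.a=2 P3.a=2

outcome vector order: (P0.a,P3.a)
|PSO outcomes| = 6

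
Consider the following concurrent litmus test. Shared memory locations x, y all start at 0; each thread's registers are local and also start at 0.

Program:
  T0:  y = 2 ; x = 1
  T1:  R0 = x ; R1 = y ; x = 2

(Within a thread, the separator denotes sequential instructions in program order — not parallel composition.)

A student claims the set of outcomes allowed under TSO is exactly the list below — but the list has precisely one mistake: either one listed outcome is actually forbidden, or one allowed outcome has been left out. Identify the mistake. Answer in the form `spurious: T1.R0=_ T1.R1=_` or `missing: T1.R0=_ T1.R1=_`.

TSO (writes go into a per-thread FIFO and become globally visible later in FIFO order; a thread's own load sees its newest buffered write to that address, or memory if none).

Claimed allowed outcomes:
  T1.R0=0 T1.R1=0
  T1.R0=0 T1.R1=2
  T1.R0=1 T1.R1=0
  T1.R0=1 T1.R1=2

outcome vector order: (T1.R0,T1.R1)
under TSO → 00, 02, 12
claimed∖TSO = {10}

spurious: T1.R0=1 T1.R1=0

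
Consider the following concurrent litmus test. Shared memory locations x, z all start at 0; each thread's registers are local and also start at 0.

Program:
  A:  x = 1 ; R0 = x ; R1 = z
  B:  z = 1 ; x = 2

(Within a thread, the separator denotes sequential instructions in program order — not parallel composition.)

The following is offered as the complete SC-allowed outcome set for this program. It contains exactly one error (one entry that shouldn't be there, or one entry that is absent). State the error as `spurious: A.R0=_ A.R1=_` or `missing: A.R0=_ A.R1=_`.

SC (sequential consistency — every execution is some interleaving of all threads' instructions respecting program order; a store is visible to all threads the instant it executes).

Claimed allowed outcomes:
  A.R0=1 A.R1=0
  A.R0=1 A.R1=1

missing: A.R0=2 A.R1=1

outcome vector order: (A.R0,A.R1)
SC: 3 outcomes — {10, 11, 21}
SC∖claimed = {21}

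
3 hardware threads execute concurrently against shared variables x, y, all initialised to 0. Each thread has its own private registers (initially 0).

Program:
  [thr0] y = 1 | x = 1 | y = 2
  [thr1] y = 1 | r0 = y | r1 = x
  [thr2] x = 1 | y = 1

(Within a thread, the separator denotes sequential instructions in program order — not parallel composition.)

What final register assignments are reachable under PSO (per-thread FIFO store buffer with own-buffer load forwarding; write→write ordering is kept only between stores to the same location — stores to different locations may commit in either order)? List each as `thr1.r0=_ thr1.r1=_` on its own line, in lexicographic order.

outcome vector order: (thr1.r0,thr1.r1)
|PSO outcomes| = 4

thr1.r0=1 thr1.r1=0
thr1.r0=1 thr1.r1=1
thr1.r0=2 thr1.r1=0
thr1.r0=2 thr1.r1=1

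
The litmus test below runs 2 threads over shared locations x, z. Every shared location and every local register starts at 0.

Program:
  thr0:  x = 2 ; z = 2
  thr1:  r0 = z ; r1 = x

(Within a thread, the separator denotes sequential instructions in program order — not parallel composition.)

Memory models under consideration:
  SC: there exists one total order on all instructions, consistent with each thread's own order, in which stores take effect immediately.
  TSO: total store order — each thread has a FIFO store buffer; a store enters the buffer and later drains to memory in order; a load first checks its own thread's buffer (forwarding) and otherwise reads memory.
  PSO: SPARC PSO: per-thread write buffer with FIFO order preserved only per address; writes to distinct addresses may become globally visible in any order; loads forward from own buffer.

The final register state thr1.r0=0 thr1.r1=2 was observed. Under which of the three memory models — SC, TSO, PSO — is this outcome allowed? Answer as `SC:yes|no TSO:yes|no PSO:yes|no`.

SC:yes TSO:yes PSO:yes

outcome vector order: (thr1.r0,thr1.r1)
SC: 3 outcomes — {<0 0>, <0 2>, <2 2>}
TSO: 3 outcomes — {<0 0>, <0 2>, <2 2>}
PSO: 4 outcomes — {<0 0>, <0 2>, <2 0>, <2 2>}
target <0 2> ∈ {SC,TSO,PSO}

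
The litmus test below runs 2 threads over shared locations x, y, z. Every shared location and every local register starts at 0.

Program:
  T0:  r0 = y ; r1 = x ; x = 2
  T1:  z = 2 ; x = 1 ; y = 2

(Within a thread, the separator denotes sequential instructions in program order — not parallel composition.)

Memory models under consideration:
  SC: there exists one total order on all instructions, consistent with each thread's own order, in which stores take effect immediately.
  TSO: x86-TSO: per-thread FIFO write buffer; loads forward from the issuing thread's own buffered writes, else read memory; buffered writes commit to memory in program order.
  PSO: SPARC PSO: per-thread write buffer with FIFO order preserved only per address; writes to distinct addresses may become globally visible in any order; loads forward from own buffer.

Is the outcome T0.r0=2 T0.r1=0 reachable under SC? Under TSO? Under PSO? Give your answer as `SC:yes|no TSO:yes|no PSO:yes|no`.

SC:no TSO:no PSO:yes

outcome vector order: (T0.r0,T0.r1)
[SC] allowed = {<0 0>, <0 1>, <2 1>}
[TSO] allowed = {<0 0>, <0 1>, <2 1>}
[PSO] allowed = {<0 0>, <0 1>, <2 0>, <2 1>}
target <2 0> ∈ {PSO}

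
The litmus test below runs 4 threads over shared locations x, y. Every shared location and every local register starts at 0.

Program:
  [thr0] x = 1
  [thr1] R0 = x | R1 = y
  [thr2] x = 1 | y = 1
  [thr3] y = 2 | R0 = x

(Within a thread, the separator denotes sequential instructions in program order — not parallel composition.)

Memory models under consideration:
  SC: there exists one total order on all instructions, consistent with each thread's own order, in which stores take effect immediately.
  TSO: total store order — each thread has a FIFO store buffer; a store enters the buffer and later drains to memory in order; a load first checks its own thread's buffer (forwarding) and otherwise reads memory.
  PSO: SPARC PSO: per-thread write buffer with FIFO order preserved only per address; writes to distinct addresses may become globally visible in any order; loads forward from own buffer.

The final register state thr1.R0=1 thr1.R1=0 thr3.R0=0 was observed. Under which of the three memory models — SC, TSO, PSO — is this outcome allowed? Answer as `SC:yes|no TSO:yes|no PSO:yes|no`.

outcome vector order: (thr1.R0,thr1.R1,thr3.R0)
under SC → (0,0,0), (0,0,1), (0,1,0), (0,1,1), (0,2,0), (0,2,1), (1,0,1), (1,1,0), (1,1,1), (1,2,0), (1,2,1)
under TSO → (0,0,0), (0,0,1), (0,1,0), (0,1,1), (0,2,0), (0,2,1), (1,0,0), (1,0,1), (1,1,0), (1,1,1), (1,2,0), (1,2,1)
under PSO → (0,0,0), (0,0,1), (0,1,0), (0,1,1), (0,2,0), (0,2,1), (1,0,0), (1,0,1), (1,1,0), (1,1,1), (1,2,0), (1,2,1)
target (1,0,0) ∈ {TSO,PSO}

SC:no TSO:yes PSO:yes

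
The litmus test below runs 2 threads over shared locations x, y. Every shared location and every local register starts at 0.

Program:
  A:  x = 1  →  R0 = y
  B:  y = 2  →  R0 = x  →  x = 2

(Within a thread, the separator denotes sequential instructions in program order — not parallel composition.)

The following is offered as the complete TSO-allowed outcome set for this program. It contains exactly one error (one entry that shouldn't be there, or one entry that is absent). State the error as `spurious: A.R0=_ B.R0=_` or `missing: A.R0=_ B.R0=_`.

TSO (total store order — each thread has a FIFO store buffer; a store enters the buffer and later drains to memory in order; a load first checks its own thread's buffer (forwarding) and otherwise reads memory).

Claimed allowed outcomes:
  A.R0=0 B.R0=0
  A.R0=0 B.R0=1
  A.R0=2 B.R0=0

outcome vector order: (A.R0,B.R0)
TSO: 4 outcomes — {0/0; 0/1; 2/0; 2/1}
TSO∖claimed = {2/1}

missing: A.R0=2 B.R0=1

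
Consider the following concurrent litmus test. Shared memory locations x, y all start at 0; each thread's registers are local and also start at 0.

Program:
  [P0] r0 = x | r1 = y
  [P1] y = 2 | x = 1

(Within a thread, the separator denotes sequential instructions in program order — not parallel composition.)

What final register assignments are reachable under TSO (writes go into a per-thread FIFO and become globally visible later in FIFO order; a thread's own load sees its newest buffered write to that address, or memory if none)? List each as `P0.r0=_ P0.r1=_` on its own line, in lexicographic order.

P0.r0=0 P0.r1=0
P0.r0=0 P0.r1=2
P0.r0=1 P0.r1=2

outcome vector order: (P0.r0,P0.r1)
|TSO outcomes| = 3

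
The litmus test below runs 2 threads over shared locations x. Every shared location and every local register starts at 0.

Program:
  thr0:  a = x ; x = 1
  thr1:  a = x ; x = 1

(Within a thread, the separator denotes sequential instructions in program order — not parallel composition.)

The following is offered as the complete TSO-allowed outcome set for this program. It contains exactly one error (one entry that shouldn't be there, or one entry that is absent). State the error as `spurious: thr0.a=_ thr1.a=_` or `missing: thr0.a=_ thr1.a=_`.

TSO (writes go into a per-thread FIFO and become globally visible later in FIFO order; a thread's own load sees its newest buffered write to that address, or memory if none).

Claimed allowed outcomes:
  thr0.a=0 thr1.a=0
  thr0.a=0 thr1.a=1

missing: thr0.a=1 thr1.a=0

outcome vector order: (thr0.a,thr1.a)
TSO: 3 outcomes — {0/0, 0/1, 1/0}
TSO∖claimed = {1/0}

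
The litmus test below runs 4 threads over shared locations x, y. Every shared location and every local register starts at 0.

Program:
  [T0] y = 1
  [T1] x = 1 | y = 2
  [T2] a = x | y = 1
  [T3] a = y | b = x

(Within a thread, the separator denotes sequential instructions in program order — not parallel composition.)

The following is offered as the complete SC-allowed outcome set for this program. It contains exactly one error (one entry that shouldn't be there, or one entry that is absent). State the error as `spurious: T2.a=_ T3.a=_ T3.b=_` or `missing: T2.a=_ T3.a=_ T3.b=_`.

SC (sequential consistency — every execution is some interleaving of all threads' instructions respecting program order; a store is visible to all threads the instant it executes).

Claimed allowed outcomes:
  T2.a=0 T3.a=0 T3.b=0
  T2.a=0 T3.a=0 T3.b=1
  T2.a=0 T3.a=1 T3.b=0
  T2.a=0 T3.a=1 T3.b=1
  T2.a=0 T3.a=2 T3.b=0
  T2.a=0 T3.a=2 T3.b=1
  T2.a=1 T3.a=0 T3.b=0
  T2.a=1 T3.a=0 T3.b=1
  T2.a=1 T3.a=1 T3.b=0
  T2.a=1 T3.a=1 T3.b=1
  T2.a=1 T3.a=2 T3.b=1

spurious: T2.a=0 T3.a=2 T3.b=0

outcome vector order: (T2.a,T3.a,T3.b)
under SC → 0/0/0 0/0/1 0/1/0 0/1/1 0/2/1 1/0/0 1/0/1 1/1/0 1/1/1 1/2/1
claimed∖SC = {0/2/0}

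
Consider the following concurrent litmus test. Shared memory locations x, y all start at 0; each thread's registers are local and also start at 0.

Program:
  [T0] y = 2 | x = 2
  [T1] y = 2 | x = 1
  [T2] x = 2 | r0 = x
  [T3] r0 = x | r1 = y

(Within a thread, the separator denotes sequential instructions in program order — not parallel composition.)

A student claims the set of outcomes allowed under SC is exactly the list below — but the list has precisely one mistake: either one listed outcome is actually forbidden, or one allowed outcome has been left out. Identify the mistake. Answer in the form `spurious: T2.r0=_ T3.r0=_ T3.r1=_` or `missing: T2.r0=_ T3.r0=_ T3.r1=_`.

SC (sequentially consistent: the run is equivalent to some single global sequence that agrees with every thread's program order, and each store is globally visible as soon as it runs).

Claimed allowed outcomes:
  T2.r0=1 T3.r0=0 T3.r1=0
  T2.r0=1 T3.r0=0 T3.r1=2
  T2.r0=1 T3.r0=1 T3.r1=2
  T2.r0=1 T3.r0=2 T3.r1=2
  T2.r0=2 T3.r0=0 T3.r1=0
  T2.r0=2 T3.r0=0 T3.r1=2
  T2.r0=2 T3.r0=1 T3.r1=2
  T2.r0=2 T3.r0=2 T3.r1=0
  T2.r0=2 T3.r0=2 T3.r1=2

missing: T2.r0=1 T3.r0=2 T3.r1=0

outcome vector order: (T2.r0,T3.r0,T3.r1)
[SC] allowed = {(1,0,0), (1,0,2), (1,1,2), (1,2,0), (1,2,2), (2,0,0), (2,0,2), (2,1,2), (2,2,0), (2,2,2)}
SC∖claimed = {(1,2,0)}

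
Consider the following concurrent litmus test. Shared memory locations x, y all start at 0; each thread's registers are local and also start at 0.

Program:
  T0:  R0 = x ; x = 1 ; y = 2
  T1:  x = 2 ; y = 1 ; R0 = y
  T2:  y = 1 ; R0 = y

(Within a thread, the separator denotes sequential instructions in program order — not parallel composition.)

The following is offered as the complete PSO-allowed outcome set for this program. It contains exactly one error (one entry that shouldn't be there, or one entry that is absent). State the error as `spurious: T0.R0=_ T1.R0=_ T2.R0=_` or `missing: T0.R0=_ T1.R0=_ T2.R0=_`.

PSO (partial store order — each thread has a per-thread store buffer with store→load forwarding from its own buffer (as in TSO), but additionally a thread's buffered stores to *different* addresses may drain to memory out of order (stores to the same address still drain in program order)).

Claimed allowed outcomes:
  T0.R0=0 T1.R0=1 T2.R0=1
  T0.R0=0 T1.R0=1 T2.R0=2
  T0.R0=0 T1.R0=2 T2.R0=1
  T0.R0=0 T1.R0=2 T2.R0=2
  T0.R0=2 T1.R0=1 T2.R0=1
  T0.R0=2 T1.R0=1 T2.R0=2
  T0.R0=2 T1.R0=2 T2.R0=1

missing: T0.R0=2 T1.R0=2 T2.R0=2

outcome vector order: (T0.R0,T1.R0,T2.R0)
PSO (8): 0/1/1 0/1/2 0/2/1 0/2/2 2/1/1 2/1/2 2/2/1 2/2/2
PSO∖claimed = {2/2/2}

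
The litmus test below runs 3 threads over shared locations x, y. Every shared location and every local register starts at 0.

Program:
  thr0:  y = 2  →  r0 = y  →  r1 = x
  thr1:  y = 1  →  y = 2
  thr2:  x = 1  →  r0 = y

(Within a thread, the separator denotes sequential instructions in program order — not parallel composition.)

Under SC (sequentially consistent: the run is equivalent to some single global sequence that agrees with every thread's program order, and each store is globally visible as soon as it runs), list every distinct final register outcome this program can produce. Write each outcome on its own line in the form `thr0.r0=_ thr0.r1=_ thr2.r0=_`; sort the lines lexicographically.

thr0.r0=1 thr0.r1=0 thr2.r0=1
thr0.r0=1 thr0.r1=0 thr2.r0=2
thr0.r0=1 thr0.r1=1 thr2.r0=0
thr0.r0=1 thr0.r1=1 thr2.r0=1
thr0.r0=1 thr0.r1=1 thr2.r0=2
thr0.r0=2 thr0.r1=0 thr2.r0=1
thr0.r0=2 thr0.r1=0 thr2.r0=2
thr0.r0=2 thr0.r1=1 thr2.r0=0
thr0.r0=2 thr0.r1=1 thr2.r0=1
thr0.r0=2 thr0.r1=1 thr2.r0=2

outcome vector order: (thr0.r0,thr0.r1,thr2.r0)
|SC outcomes| = 10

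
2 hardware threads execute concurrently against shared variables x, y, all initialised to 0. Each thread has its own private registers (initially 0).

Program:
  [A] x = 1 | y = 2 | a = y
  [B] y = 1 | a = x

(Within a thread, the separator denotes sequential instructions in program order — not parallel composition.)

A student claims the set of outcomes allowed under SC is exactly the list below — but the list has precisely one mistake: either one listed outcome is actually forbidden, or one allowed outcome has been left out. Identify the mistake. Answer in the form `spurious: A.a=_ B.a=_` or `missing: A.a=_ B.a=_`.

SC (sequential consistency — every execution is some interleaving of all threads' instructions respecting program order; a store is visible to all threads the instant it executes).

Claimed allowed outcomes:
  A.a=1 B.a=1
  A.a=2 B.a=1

missing: A.a=2 B.a=0

outcome vector order: (A.a,B.a)
SC: 3 outcomes — {(1,1); (2,0); (2,1)}
SC∖claimed = {(2,0)}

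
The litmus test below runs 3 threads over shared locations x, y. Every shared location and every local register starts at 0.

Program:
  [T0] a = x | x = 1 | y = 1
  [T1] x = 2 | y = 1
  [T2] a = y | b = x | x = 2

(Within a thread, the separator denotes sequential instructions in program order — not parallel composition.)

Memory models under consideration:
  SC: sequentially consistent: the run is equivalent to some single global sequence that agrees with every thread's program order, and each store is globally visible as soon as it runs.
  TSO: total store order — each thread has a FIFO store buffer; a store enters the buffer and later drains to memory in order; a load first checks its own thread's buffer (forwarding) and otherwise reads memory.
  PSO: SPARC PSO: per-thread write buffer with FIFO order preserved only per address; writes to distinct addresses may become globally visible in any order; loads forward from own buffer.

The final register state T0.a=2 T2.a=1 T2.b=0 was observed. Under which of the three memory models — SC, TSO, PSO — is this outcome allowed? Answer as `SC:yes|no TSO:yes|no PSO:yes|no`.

SC:no TSO:no PSO:yes

outcome vector order: (T0.a,T2.a,T2.b)
[SC] allowed = {(0,0,0), (0,0,1), (0,0,2), (0,1,1), (0,1,2), (2,0,0), (2,0,1), (2,0,2), (2,1,1), (2,1,2)}
[TSO] allowed = {(0,0,0), (0,0,1), (0,0,2), (0,1,1), (0,1,2), (2,0,0), (2,0,1), (2,0,2), (2,1,1), (2,1,2)}
[PSO] allowed = {(0,0,0), (0,0,1), (0,0,2), (0,1,0), (0,1,1), (0,1,2), (2,0,0), (2,0,1), (2,0,2), (2,1,0), (2,1,1), (2,1,2)}
target (2,1,0) ∈ {PSO}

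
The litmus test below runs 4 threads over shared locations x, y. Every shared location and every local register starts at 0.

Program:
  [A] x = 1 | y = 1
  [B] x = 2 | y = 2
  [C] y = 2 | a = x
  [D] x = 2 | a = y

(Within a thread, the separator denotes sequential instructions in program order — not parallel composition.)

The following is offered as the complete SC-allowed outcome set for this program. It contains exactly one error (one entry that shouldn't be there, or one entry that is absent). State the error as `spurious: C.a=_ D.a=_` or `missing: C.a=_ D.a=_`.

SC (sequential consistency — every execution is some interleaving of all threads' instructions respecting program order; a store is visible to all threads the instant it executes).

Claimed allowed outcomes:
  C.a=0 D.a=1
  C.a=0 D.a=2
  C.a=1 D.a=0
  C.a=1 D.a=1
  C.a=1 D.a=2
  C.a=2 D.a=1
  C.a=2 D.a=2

missing: C.a=2 D.a=0

outcome vector order: (C.a,D.a)
under SC → 0/1; 0/2; 1/0; 1/1; 1/2; 2/0; 2/1; 2/2
SC∖claimed = {2/0}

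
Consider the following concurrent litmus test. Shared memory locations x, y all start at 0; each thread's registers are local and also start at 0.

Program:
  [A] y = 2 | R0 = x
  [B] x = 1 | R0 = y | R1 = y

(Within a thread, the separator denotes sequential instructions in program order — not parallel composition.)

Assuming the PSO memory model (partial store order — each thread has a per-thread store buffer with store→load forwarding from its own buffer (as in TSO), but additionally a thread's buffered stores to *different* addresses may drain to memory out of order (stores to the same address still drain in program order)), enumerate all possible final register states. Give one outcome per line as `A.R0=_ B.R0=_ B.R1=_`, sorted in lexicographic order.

outcome vector order: (A.R0,B.R0,B.R1)
|PSO outcomes| = 6

A.R0=0 B.R0=0 B.R1=0
A.R0=0 B.R0=0 B.R1=2
A.R0=0 B.R0=2 B.R1=2
A.R0=1 B.R0=0 B.R1=0
A.R0=1 B.R0=0 B.R1=2
A.R0=1 B.R0=2 B.R1=2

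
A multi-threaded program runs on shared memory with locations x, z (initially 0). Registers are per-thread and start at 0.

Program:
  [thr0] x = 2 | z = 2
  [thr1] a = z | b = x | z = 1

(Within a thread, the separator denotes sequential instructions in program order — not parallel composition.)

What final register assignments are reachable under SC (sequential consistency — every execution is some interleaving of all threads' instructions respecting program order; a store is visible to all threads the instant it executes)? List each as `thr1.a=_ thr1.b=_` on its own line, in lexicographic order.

outcome vector order: (thr1.a,thr1.b)
|SC outcomes| = 3

thr1.a=0 thr1.b=0
thr1.a=0 thr1.b=2
thr1.a=2 thr1.b=2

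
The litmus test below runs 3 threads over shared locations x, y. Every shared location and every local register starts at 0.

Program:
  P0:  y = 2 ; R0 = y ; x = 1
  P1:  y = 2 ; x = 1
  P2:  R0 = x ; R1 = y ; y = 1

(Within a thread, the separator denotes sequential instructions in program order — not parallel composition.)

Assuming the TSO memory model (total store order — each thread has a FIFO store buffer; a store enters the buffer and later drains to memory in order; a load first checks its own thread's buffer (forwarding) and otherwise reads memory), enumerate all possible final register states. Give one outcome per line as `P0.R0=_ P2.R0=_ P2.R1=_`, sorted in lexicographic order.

P0.R0=1 P2.R0=0 P2.R1=0
P0.R0=1 P2.R0=0 P2.R1=2
P0.R0=1 P2.R0=1 P2.R1=2
P0.R0=2 P2.R0=0 P2.R1=0
P0.R0=2 P2.R0=0 P2.R1=2
P0.R0=2 P2.R0=1 P2.R1=2

outcome vector order: (P0.R0,P2.R0,P2.R1)
|TSO outcomes| = 6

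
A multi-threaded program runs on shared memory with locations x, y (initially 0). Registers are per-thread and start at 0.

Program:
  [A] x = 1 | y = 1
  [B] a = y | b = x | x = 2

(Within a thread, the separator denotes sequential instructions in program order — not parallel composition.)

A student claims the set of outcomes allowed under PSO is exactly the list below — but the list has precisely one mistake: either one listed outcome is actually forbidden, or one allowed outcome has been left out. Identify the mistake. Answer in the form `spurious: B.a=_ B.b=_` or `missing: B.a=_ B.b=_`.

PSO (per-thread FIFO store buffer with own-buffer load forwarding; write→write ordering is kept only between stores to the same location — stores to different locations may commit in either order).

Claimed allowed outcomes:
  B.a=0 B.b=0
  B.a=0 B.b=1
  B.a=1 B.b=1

missing: B.a=1 B.b=0

outcome vector order: (B.a,B.b)
PSO (4): 0/0, 0/1, 1/0, 1/1
PSO∖claimed = {1/0}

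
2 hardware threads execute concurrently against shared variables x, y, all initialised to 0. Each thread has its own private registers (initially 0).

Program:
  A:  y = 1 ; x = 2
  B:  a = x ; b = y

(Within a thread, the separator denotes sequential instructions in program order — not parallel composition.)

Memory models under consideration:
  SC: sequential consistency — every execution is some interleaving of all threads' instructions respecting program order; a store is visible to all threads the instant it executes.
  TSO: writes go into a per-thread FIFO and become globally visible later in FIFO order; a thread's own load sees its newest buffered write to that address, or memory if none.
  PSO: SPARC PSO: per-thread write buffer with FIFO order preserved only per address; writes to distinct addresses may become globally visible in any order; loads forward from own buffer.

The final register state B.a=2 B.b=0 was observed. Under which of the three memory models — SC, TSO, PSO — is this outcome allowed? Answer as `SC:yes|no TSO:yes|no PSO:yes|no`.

SC:no TSO:no PSO:yes

outcome vector order: (B.a,B.b)
under SC → (0,0); (0,1); (2,1)
under TSO → (0,0); (0,1); (2,1)
under PSO → (0,0); (0,1); (2,0); (2,1)
target (2,0) ∈ {PSO}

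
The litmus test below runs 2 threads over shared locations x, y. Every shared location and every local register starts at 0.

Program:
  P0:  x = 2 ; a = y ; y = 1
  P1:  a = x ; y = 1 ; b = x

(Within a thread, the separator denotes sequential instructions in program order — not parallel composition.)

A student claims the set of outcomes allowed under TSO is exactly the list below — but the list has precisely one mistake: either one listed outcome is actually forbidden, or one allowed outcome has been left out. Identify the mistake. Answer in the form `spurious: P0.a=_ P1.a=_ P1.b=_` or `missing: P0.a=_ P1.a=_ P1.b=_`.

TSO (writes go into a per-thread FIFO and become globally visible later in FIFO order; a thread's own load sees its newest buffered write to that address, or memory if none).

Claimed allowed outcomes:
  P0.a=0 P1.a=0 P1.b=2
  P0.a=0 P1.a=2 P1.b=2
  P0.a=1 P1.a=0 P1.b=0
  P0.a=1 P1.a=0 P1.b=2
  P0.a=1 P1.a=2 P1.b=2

missing: P0.a=0 P1.a=0 P1.b=0

outcome vector order: (P0.a,P1.a,P1.b)
TSO (6): (0,0,0) (0,0,2) (0,2,2) (1,0,0) (1,0,2) (1,2,2)
TSO∖claimed = {(0,0,0)}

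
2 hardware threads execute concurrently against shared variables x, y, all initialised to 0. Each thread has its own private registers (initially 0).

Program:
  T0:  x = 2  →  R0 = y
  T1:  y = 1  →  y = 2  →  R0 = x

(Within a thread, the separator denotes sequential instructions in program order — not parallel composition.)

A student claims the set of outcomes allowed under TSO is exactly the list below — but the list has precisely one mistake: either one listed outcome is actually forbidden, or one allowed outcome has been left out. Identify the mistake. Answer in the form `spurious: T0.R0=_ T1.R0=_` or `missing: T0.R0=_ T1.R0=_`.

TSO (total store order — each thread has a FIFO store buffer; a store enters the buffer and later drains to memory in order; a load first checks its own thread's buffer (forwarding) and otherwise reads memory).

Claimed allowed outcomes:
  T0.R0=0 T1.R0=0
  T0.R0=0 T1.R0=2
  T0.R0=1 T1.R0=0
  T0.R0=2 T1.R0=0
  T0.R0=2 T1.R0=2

outcome vector order: (T0.R0,T1.R0)
[TSO] allowed = {(0,0), (0,2), (1,0), (1,2), (2,0), (2,2)}
TSO∖claimed = {(1,2)}

missing: T0.R0=1 T1.R0=2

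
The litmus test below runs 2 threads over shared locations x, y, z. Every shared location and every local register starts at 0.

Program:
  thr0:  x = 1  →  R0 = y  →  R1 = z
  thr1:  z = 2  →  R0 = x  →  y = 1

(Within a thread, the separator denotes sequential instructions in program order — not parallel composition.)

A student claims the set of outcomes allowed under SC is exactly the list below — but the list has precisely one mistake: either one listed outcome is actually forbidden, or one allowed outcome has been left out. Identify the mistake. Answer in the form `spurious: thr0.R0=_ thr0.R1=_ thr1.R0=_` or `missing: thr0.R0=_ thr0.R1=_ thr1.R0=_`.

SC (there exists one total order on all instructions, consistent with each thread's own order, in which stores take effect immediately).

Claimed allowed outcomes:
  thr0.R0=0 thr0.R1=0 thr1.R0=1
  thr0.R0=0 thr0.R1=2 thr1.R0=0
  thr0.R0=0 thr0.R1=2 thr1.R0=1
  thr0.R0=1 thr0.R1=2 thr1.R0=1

missing: thr0.R0=1 thr0.R1=2 thr1.R0=0

outcome vector order: (thr0.R0,thr0.R1,thr1.R0)
SC: 5 outcomes — {0/0/1 0/2/0 0/2/1 1/2/0 1/2/1}
SC∖claimed = {1/2/0}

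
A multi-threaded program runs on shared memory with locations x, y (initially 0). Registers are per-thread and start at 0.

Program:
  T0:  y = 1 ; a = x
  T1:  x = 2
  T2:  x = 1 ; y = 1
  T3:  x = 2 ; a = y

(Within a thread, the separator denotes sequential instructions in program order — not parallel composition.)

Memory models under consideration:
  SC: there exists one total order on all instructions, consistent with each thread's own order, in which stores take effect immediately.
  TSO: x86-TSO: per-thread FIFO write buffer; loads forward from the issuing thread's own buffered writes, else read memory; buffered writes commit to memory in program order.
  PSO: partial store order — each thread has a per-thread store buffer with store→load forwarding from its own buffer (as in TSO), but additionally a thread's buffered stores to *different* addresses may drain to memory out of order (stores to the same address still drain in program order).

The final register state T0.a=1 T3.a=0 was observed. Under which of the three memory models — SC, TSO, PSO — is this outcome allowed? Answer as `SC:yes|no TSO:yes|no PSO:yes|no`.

SC:yes TSO:yes PSO:yes

outcome vector order: (T0.a,T3.a)
[SC] allowed = {0/1; 1/0; 1/1; 2/0; 2/1}
[TSO] allowed = {0/0; 0/1; 1/0; 1/1; 2/0; 2/1}
[PSO] allowed = {0/0; 0/1; 1/0; 1/1; 2/0; 2/1}
target 1/0 ∈ {SC,TSO,PSO}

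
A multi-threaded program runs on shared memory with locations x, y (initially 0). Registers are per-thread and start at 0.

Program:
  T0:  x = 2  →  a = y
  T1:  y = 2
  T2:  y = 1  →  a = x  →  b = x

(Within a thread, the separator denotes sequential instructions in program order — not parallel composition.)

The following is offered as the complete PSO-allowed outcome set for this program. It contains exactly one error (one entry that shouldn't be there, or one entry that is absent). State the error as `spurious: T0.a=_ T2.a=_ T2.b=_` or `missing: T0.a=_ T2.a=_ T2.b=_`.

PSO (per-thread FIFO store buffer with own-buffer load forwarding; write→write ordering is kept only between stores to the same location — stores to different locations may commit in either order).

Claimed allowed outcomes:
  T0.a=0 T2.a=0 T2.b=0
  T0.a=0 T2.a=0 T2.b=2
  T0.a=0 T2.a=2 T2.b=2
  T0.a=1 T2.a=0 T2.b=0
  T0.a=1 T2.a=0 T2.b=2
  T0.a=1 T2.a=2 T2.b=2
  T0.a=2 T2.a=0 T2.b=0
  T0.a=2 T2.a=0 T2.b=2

missing: T0.a=2 T2.a=2 T2.b=2

outcome vector order: (T0.a,T2.a,T2.b)
[PSO] allowed = {0/0/0; 0/0/2; 0/2/2; 1/0/0; 1/0/2; 1/2/2; 2/0/0; 2/0/2; 2/2/2}
PSO∖claimed = {2/2/2}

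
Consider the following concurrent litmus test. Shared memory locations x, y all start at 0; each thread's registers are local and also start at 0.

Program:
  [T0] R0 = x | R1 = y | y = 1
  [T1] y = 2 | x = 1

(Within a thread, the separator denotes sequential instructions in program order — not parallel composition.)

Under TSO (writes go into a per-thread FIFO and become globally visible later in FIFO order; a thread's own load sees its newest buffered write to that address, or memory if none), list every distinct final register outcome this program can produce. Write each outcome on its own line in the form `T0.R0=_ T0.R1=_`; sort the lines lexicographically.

T0.R0=0 T0.R1=0
T0.R0=0 T0.R1=2
T0.R0=1 T0.R1=2

outcome vector order: (T0.R0,T0.R1)
|TSO outcomes| = 3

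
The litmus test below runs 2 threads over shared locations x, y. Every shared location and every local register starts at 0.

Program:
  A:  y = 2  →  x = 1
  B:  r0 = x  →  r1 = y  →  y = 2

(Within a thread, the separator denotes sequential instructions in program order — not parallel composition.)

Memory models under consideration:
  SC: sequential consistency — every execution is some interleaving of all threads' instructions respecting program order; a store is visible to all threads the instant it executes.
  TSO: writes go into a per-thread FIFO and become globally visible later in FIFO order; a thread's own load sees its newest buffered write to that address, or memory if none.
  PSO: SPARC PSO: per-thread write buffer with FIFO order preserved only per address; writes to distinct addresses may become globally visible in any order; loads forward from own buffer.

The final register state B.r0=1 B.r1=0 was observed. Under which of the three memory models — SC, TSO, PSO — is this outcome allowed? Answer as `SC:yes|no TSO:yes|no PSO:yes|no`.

SC:no TSO:no PSO:yes

outcome vector order: (B.r0,B.r1)
under SC → 0/0; 0/2; 1/2
under TSO → 0/0; 0/2; 1/2
under PSO → 0/0; 0/2; 1/0; 1/2
target 1/0 ∈ {PSO}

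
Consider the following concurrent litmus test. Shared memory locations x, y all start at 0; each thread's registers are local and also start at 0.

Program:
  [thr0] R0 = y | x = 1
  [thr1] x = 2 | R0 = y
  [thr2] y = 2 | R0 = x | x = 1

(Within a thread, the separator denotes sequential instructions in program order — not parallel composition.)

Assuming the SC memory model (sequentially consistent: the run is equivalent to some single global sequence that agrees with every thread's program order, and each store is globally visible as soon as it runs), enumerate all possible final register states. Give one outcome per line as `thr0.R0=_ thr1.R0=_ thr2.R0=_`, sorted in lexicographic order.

outcome vector order: (thr0.R0,thr1.R0,thr2.R0)
|SC outcomes| = 10

thr0.R0=0 thr1.R0=0 thr2.R0=1
thr0.R0=0 thr1.R0=0 thr2.R0=2
thr0.R0=0 thr1.R0=2 thr2.R0=0
thr0.R0=0 thr1.R0=2 thr2.R0=1
thr0.R0=0 thr1.R0=2 thr2.R0=2
thr0.R0=2 thr1.R0=0 thr2.R0=1
thr0.R0=2 thr1.R0=0 thr2.R0=2
thr0.R0=2 thr1.R0=2 thr2.R0=0
thr0.R0=2 thr1.R0=2 thr2.R0=1
thr0.R0=2 thr1.R0=2 thr2.R0=2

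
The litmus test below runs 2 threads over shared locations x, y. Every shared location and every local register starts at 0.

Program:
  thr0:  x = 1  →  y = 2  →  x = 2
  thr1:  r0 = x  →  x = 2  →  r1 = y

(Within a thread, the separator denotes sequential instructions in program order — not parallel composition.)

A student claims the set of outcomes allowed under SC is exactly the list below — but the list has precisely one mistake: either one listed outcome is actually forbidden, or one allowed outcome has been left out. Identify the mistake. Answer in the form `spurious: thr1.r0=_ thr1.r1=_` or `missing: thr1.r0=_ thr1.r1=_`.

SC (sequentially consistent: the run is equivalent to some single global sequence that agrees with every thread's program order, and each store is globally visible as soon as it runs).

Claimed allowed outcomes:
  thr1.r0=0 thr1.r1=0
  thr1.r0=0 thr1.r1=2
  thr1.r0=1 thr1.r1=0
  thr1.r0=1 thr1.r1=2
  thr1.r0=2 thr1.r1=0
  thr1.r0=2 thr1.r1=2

spurious: thr1.r0=2 thr1.r1=0

outcome vector order: (thr1.r0,thr1.r1)
SC: 5 outcomes — {00 02 10 12 22}
claimed∖SC = {20}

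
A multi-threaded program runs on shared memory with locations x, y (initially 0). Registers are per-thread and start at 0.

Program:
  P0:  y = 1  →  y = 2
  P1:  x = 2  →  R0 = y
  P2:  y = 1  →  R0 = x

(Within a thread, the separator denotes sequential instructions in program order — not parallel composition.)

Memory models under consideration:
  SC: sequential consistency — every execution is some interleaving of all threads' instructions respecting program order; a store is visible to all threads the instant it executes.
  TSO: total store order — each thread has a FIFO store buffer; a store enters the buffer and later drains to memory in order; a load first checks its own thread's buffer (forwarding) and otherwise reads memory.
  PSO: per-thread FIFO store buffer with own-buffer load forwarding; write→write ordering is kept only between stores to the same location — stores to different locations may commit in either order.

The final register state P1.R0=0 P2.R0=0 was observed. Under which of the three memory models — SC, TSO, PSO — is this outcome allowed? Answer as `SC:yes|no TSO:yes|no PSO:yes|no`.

outcome vector order: (P1.R0,P2.R0)
under SC → <0 2>, <1 0>, <1 2>, <2 0>, <2 2>
under TSO → <0 0>, <0 2>, <1 0>, <1 2>, <2 0>, <2 2>
under PSO → <0 0>, <0 2>, <1 0>, <1 2>, <2 0>, <2 2>
target <0 0> ∈ {TSO,PSO}

SC:no TSO:yes PSO:yes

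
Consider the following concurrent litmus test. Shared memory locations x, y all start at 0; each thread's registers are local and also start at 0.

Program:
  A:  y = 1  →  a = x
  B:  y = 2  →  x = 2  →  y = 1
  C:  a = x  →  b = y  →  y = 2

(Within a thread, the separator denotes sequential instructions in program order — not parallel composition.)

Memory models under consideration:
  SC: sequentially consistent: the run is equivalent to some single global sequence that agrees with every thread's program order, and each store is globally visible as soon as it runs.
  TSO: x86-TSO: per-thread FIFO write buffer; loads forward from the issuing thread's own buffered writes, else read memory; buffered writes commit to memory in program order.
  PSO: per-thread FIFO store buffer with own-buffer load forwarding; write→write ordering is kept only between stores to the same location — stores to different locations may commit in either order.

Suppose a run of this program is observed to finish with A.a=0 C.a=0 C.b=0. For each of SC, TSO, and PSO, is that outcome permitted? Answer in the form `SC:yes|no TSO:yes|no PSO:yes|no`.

outcome vector order: (A.a,C.a,C.b)
[SC] allowed = {(0,0,0), (0,0,1), (0,0,2), (0,2,1), (0,2,2), (2,0,0), (2,0,1), (2,0,2), (2,2,1), (2,2,2)}
[TSO] allowed = {(0,0,0), (0,0,1), (0,0,2), (0,2,1), (0,2,2), (2,0,0), (2,0,1), (2,0,2), (2,2,1), (2,2,2)}
[PSO] allowed = {(0,0,0), (0,0,1), (0,0,2), (0,2,0), (0,2,1), (0,2,2), (2,0,0), (2,0,1), (2,0,2), (2,2,0), (2,2,1), (2,2,2)}
target (0,0,0) ∈ {SC,TSO,PSO}

SC:yes TSO:yes PSO:yes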